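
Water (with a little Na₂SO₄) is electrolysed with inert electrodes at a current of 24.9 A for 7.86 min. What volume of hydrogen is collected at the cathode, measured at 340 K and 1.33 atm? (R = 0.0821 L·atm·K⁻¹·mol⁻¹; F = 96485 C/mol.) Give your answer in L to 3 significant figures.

Q = It = 24.9 × 471.6 = 11740 C
n(e⁻) = Q/F = 11740/96485 = 0.1217 mol
2H⁺ + 2e⁻ → H₂, so n(H₂) = 0.1217 / 2 = 0.06085 mol
V = nRT/P = 0.06085 × 0.0821 × 340 / 1.33 = 1.277 L

1.28 L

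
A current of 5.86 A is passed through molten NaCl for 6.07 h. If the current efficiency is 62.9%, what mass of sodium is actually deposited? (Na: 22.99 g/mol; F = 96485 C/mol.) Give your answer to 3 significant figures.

Q = 5.86 × 21852 = 1.281×10^5 C
n(e⁻) = 1.281×10^5 / 96485 = 1.328 mol
Na⁺ + e⁻ → Na, so theoretical m(Na) = 1.328 × 22.99 = 30.53 g
Actual mass = 62.9% × 30.53 = 19.2 g

19.2 g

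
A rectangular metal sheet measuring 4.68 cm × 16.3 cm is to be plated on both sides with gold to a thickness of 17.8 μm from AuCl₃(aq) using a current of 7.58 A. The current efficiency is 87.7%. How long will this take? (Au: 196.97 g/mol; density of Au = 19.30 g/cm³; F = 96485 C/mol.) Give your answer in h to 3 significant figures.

Plated area = 2 × 4.68 × 16.3 = 152.6 cm²
Volume = 152.6 × 17.8×10⁻⁴ cm = 0.2716 cm³
m(Au) = 0.2716 × 19.30 = 5.242 g
n(Au) = 5.242 / 196.97 = 0.02661 mol; n(e⁻) = 3 × 0.02661 = 0.07983 mol
Q = 0.07983 × 96485 / 0.877 = 8783 C
t = 8783 / 7.58 = 1159 s = 0.322 h

0.322 h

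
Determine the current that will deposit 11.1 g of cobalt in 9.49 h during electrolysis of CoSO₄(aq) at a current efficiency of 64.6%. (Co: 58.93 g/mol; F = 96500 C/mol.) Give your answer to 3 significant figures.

n(Co) = 11.1 / 58.93 = 0.1884 mol
Co²⁺ + 2e⁻ → Co, so n(e⁻) = 2 × 0.1884 = 0.3768 mol
Q = 0.3768 × 96500 / 0.646 = 56290 C
I = Q / t = 56290 / 34164 s = 1.65 A

1.65 A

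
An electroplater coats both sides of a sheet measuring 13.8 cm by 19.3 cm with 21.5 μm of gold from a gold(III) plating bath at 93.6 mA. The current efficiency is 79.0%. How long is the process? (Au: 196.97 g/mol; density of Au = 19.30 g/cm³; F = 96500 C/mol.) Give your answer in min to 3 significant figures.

Plated area = 2 × 13.8 × 19.3 = 532.7 cm²
Volume = 532.7 × 21.5×10⁻⁴ cm = 1.145 cm³
m(Au) = 1.145 × 19.30 = 22.10 g
n(Au) = 22.10 / 196.97 = 0.1122 mol; n(e⁻) = 3 × 0.1122 = 0.3366 mol
Q = 0.3366 × 96500 / 0.790 = 41120 C
t = 41120 / 0.0936 = 4.393×10^5 s = 7320 min

7320 min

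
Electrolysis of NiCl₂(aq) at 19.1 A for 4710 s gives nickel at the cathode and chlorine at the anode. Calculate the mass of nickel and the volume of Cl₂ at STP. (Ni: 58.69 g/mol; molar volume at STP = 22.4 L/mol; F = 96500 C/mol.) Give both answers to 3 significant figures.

Q = 19.1 × 4710 = 89960 C; n(e⁻) = 89960 / 96500 = 0.9322 mol
Cathode: Ni²⁺ + 2e⁻ → Ni → n(Ni) = 0.9322/2 = 0.4661 mol → 27.4 g
Anode: 2Cl⁻ → Cl₂ + 2e⁻ → n(Cl₂) = 0.9322/2 = 0.4661 mol → 10.4 L

27.4 g Ni; 10.4 L Cl₂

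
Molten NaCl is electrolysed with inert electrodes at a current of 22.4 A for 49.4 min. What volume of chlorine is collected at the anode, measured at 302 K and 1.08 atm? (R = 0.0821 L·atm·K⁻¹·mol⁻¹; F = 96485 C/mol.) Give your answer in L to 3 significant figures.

Q = It = 22.4 × 2964 = 66390 C
Moles of electrons = 66390 / 96485 = 0.6881 mol
2Cl⁻ → Cl₂ + 2e⁻, so n(Cl₂) = 0.6881 / 2 = 0.3441 mol
V = nRT/P = 0.3441 × 0.0821 × 302 / 1.08 = 7.900 L

7.90 L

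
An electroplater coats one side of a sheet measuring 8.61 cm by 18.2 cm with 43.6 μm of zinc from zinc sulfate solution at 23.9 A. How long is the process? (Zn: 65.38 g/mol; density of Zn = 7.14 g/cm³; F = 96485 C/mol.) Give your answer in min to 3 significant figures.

Plated area = 8.61 × 18.2 = 156.7 cm²
Volume = 156.7 × 43.6×10⁻⁴ cm = 0.6832 cm³
m(Zn) = 0.6832 × 7.14 = 4.878 g
n(Zn) = 4.878 / 65.38 = 0.07461 mol; n(e⁻) = 2 × 0.07461 = 0.1492 mol
Q = 0.1492 × 96485 = 14400 C
t = 14400 / 23.9 = 602.5 s = 10.0 min

10.0 min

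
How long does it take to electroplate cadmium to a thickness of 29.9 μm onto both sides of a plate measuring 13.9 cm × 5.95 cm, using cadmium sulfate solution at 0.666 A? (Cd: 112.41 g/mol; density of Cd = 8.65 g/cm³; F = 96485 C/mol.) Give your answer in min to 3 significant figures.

184 min

Plated area = 2 × 13.9 × 5.95 = 165.4 cm²
Volume = 165.4 × 29.9×10⁻⁴ cm = 0.4945 cm³
m(Cd) = 0.4945 × 8.65 = 4.277 g
n(Cd) = 4.277 / 112.41 = 0.03805 mol; n(e⁻) = 2 × 0.03805 = 0.07610 mol
Q = 0.07610 × 96485 = 7343 C
t = 7343 / 0.666 = 11030 s = 184 min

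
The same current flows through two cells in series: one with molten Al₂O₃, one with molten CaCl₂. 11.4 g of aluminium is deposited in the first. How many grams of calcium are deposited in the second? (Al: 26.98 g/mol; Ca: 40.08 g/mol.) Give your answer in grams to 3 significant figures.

25.4 g

n(Al) = 11.4 / 26.98 = 0.4225 mol
Al³⁺ + 3e⁻ → Al, so n(e⁻) = 3 × 0.4225 = 1.268 mol
The cells are in series, so the same charge (and hence the same n(e⁻) = 1.268 mol) passes through both.
Ca²⁺ + 2e⁻ → Ca, so n(Ca) = 1.268 / 2 = 0.6340 mol
m(Ca) = 0.6340 × 40.08 = 25.4 g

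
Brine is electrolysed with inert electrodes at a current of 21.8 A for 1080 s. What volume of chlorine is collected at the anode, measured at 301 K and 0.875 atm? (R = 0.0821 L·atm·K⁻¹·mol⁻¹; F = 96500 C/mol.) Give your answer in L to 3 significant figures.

3.45 L

Q = 21.8 A × 1080 s = 23540 C
Moles of electrons = 23540 / 96500 = 0.2439 mol
2Cl⁻ → Cl₂ + 2e⁻, so n(Cl₂) = 0.2439 / 2 = 0.1220 mol
V = nRT/P = 0.1220 × 0.0821 × 301 / 0.875 = 3.446 L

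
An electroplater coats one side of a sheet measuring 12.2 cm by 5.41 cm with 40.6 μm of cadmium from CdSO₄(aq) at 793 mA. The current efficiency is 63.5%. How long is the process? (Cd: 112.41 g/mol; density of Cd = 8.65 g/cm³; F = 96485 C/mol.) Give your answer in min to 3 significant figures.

Plated area = 12.2 × 5.41 = 66.00 cm²
Volume = 66.00 × 40.6×10⁻⁴ cm = 0.2680 cm³
m(Cd) = 0.2680 × 8.65 = 2.318 g
n(Cd) = 2.318 / 112.41 = 0.02062 mol; n(e⁻) = 2 × 0.02062 = 0.04124 mol
Q = 0.04124 × 96485 / 0.635 = 6266 C
t = 6266 / 0.793 = 7902 s = 132 min

132 min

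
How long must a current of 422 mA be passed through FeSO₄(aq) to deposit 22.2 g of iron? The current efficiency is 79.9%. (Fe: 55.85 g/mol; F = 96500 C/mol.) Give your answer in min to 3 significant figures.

n(Fe) = 22.2 / 55.85 = 0.3975 mol
Fe²⁺ + 2e⁻ → Fe, so n(e⁻) = 2 × 0.3975 = 0.7950 mol
Q = 0.7950 × 96500 / 0.799 = 96020 C
t = Q / I = 96020 / 0.422 = 2.275×10^5 s = 3790 min

3790 min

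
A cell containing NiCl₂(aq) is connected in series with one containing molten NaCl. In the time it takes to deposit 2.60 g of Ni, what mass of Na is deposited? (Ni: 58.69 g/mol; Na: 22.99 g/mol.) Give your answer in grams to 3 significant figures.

n(Ni) = 2.60 / 58.69 = 0.04430 mol
Ni²⁺ + 2e⁻ → Ni, so n(e⁻) = 2 × 0.04430 = 0.08860 mol
Since the cells are in series, n(e⁻) in the Na cell is also 0.08860 mol.
Na⁺ + e⁻ → Na, so n(Na) = 0.08860 mol
m(Na) = 0.08860 × 22.99 = 2.04 g

2.04 g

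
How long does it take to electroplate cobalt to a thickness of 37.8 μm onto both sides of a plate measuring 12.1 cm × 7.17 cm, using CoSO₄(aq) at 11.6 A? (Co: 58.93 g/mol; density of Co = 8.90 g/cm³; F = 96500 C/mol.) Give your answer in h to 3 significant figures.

0.458 h

Plated area = 2 × 12.1 × 7.17 = 173.5 cm²
Volume = 173.5 × 37.8×10⁻⁴ cm = 0.6558 cm³
m(Co) = 0.6558 × 8.90 = 5.837 g
n(Co) = 5.837 / 58.93 = 0.09905 mol; n(e⁻) = 2 × 0.09905 = 0.1981 mol
Q = 0.1981 × 96500 = 19120 C
t = 19120 / 11.6 = 1648 s = 0.458 h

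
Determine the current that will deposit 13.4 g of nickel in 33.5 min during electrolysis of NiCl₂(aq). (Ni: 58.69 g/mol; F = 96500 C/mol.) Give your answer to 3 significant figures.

n(Ni) = 13.4 / 58.69 = 0.2283 mol
Ni²⁺ + 2e⁻ → Ni, so n(e⁻) = 2 × 0.2283 = 0.4566 mol
Q = 0.4566 × 96500 = 44060 C
I = Q / t = 44060 / 2010 s = 21.9 A

21.9 A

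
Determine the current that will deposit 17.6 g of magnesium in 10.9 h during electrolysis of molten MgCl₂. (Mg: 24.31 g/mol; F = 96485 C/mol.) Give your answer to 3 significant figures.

3.56 A

n(Mg) = 17.6 / 24.31 = 0.7240 mol
Mg²⁺ + 2e⁻ → Mg, so n(e⁻) = 2 × 0.7240 = 1.448 mol
Q = 1.448 × 96485 = 1.397×10^5 C
I = Q / t = 1.397×10^5 / 39240 s = 3.56 A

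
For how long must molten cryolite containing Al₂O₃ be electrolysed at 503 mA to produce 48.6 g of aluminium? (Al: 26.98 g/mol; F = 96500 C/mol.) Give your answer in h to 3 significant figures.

288 h

n(Al) = 48.6 / 26.98 = 1.801 mol
Al³⁺ + 3e⁻ → Al, so n(e⁻) = 3 × 1.801 = 5.403 mol
Q = 5.403 × 96500 = 5.214×10^5 C
t = Q / I = 5.214×10^5 / 0.503 = 1.037×10^6 s = 288 h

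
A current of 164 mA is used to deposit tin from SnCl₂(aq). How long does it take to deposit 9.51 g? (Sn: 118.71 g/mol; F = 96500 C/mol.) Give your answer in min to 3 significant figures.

n(Sn) = 9.51 / 118.71 = 0.08011 mol
Sn²⁺ + 2e⁻ → Sn, so n(e⁻) = 2 × 0.08011 = 0.1602 mol
Q = 0.1602 × 96500 = 15460 C
t = Q / I = 15460 / 0.164 = 94270 s = 1570 min

1570 min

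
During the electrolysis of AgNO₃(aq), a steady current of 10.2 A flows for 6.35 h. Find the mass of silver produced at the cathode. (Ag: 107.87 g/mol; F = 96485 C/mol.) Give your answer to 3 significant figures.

261 g

Charge passed = 10.2 × 22860 = 2.332×10^5 C
n(e⁻) = 2.332×10^5 / 96485 = 2.417 mol
Ag⁺ + e⁻ → Ag, so n(Ag) = 2.417 mol
m = 2.417 × 107.87 = 261 g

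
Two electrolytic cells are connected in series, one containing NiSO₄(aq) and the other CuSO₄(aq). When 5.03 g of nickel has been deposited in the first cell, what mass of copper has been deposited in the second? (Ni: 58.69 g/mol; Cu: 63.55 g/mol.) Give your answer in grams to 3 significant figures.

5.45 g

n(Ni) = 5.03 / 58.69 = 0.08570 mol
Ni²⁺ + 2e⁻ → Ni, so n(e⁻) = 2 × 0.08570 = 0.1714 mol
Since the cells are in series, n(e⁻) in the Cu cell is also 0.1714 mol.
Cu²⁺ + 2e⁻ → Cu, so n(Cu) = 0.1714 / 2 = 0.08570 mol
m(Cu) = 0.08570 × 63.55 = 5.45 g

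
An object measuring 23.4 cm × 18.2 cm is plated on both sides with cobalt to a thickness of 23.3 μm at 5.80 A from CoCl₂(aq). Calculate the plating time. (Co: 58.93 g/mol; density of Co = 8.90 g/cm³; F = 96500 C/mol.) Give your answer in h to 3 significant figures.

Plated area = 2 × 23.4 × 18.2 = 851.8 cm²
Volume = 851.8 × 23.3×10⁻⁴ cm = 1.985 cm³
m(Co) = 1.985 × 8.90 = 17.67 g
n(Co) = 17.67 / 58.93 = 0.2998 mol; n(e⁻) = 2 × 0.2998 = 0.5996 mol
Q = 0.5996 × 96500 = 57860 C
t = 57860 / 5.80 = 9976 s = 2.77 h

2.77 h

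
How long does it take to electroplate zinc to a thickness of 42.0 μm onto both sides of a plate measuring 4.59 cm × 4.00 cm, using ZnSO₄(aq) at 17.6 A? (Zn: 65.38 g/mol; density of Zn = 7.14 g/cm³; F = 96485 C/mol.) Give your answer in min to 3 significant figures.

3.08 min

Plated area = 2 × 4.59 × 4.00 = 36.72 cm²
Volume = 36.72 × 42.0×10⁻⁴ cm = 0.1542 cm³
m(Zn) = 0.1542 × 7.14 = 1.101 g
n(Zn) = 1.101 / 65.38 = 0.01684 mol; n(e⁻) = 2 × 0.01684 = 0.03368 mol
Q = 0.03368 × 96485 = 3250 C
t = 3250 / 17.6 = 184.7 s = 3.08 min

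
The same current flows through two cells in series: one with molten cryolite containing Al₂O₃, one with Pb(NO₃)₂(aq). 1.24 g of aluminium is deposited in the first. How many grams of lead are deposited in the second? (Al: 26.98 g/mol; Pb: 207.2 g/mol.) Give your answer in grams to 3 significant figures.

n(Al) = 1.24 / 26.98 = 0.04596 mol
Al³⁺ + 3e⁻ → Al, so n(e⁻) = 3 × 0.04596 = 0.1379 mol
The cells are in series, so the same charge (and hence the same n(e⁻) = 0.1379 mol) passes through both.
Pb²⁺ + 2e⁻ → Pb, so n(Pb) = 0.1379 / 2 = 0.06895 mol
m(Pb) = 0.06895 × 207.2 = 14.3 g

14.3 g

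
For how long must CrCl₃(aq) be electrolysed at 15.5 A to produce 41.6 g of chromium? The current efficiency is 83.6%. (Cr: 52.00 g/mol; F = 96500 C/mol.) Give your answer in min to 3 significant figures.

n(Cr) = 41.6 / 52.00 = 0.8000 mol
Cr³⁺ + 3e⁻ → Cr, so n(e⁻) = 3 × 0.8000 = 2.400 mol
Q = 2.400 × 96500 / 0.836 = 2.770×10^5 C
t = Q / I = 2.770×10^5 / 15.5 = 17870 s = 298 min

298 min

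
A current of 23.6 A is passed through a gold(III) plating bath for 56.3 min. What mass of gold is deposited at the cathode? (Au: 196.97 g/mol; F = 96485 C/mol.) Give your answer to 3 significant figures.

Q = It = 23.6 × 3378 = 79720 C
n(e⁻) = 79720 / 96485 = 0.8262 mol
Au³⁺ + 3e⁻ → Au, so n(Au) = 0.8262 / 3 = 0.2754 mol
m = 0.2754 × 196.97 = 54.2 g

54.2 g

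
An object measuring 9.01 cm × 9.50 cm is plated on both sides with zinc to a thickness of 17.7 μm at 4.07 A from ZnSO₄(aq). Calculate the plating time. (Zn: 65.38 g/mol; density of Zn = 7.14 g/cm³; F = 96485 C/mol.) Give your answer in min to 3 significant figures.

26.1 min

Plated area = 2 × 9.01 × 9.50 = 171.2 cm²
Volume = 171.2 × 17.7×10⁻⁴ cm = 0.3030 cm³
m(Zn) = 0.3030 × 7.14 = 2.163 g
n(Zn) = 2.163 / 65.38 = 0.03308 mol; n(e⁻) = 2 × 0.03308 = 0.06616 mol
Q = 0.06616 × 96485 = 6383 C
t = 6383 / 4.07 = 1568 s = 26.1 min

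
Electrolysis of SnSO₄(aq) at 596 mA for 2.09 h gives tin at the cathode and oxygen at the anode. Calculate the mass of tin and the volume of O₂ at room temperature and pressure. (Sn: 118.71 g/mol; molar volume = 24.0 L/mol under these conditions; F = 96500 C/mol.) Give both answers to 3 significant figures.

Q = 0.596 × 7524 = 4484 C; n(e⁻) = 4484 / 96500 = 0.04647 mol
Cathode: Sn²⁺ + 2e⁻ → Sn → n(Sn) = 0.04647/2 = 0.02324 mol → 2.76 g
Anode: 2H₂O → O₂ + 4H⁺ + 4e⁻ → n(O₂) = 0.04647/4 = 0.01162 mol → 0.279 L

2.76 g Sn; 0.279 L O₂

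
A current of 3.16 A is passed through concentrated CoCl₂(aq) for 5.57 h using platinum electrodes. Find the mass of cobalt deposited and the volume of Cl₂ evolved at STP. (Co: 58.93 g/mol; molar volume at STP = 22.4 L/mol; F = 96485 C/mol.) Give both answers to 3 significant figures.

Q = 3.16 × 20052 = 63360 C; n(e⁻) = 63360 / 96485 = 0.6567 mol
Cathode: Co²⁺ + 2e⁻ → Co → n(Co) = 0.6567/2 = 0.3284 mol → 19.4 g
Anode: 2Cl⁻ → Cl₂ + 2e⁻ → n(Cl₂) = 0.6567/2 = 0.3284 mol → 7.36 L

19.4 g Co; 7.36 L Cl₂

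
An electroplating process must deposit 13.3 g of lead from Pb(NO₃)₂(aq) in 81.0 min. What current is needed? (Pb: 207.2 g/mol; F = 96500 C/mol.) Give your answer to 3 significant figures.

2.55 A

n(Pb) = 13.3 / 207.2 = 0.06419 mol
Pb²⁺ + 2e⁻ → Pb, so n(e⁻) = 2 × 0.06419 = 0.1284 mol
Q = 0.1284 × 96500 = 12390 C
I = Q / t = 12390 / 4860 s = 2.55 A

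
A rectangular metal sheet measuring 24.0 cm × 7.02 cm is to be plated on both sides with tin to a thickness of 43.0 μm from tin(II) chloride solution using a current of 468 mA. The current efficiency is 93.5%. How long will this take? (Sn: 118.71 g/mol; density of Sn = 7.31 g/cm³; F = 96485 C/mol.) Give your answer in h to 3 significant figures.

Plated area = 2 × 24.0 × 7.02 = 337.0 cm²
Volume = 337.0 × 43.0×10⁻⁴ cm = 1.449 cm³
m(Sn) = 1.449 × 7.31 = 10.59 g
n(Sn) = 10.59 / 118.71 = 0.08921 mol; n(e⁻) = 2 × 0.08921 = 0.1784 mol
Q = 0.1784 × 96485 / 0.935 = 18410 C
t = 18410 / 0.468 = 39340 s = 10.9 h

10.9 h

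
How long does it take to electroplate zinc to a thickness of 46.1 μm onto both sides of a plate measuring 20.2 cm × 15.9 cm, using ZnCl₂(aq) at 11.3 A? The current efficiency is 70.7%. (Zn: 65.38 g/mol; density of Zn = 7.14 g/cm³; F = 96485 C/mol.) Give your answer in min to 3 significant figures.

130 min

Plated area = 2 × 20.2 × 15.9 = 642.4 cm²
Volume = 642.4 × 46.1×10⁻⁴ cm = 2.961 cm³
m(Zn) = 2.961 × 7.14 = 21.14 g
n(Zn) = 21.14 / 65.38 = 0.3233 mol; n(e⁻) = 2 × 0.3233 = 0.6466 mol
Q = 0.6466 × 96485 / 0.707 = 88240 C
t = 88240 / 11.3 = 7809 s = 130 min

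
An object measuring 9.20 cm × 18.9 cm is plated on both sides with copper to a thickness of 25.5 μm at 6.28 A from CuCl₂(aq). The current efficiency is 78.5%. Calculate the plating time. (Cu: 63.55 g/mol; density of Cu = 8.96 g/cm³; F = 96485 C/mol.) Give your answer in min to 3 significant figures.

Plated area = 2 × 9.20 × 18.9 = 347.8 cm²
Volume = 347.8 × 25.5×10⁻⁴ cm = 0.8869 cm³
m(Cu) = 0.8869 × 8.96 = 7.947 g
n(Cu) = 7.947 / 63.55 = 0.1251 mol; n(e⁻) = 2 × 0.1251 = 0.2502 mol
Q = 0.2502 × 96485 / 0.785 = 30750 C
t = 30750 / 6.28 = 4896 s = 81.6 min

81.6 min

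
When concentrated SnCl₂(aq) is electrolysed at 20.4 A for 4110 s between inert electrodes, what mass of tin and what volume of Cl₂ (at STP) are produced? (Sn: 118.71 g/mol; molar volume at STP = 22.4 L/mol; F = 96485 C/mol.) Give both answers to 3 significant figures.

51.6 g Sn; 9.73 L Cl₂

Q = 20.4 × 4110 = 83840 C; n(e⁻) = 83840 / 96485 = 0.8689 mol
Cathode: Sn²⁺ + 2e⁻ → Sn → n(Sn) = 0.8689/2 = 0.4345 mol → 51.6 g
Anode: 2Cl⁻ → Cl₂ + 2e⁻ → n(Cl₂) = 0.8689/2 = 0.4345 mol → 9.73 L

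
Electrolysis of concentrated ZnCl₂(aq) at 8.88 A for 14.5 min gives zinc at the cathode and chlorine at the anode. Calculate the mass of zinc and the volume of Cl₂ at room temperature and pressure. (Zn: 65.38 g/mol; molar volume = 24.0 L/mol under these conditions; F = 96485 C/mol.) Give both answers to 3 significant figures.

Q = 8.88 × 870 = 7726 C; n(e⁻) = 7726 / 96485 = 0.08007 mol
Cathode: Zn²⁺ + 2e⁻ → Zn → n(Zn) = 0.08007/2 = 0.04004 mol → 2.62 g
Anode: 2Cl⁻ → Cl₂ + 2e⁻ → n(Cl₂) = 0.08007/2 = 0.04004 mol → 0.961 L

2.62 g Zn; 0.961 L Cl₂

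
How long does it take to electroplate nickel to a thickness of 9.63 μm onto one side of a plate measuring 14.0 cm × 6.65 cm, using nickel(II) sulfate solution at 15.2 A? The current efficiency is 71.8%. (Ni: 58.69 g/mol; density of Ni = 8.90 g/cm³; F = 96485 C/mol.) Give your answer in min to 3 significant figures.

4.01 min

Plated area = 14.0 × 6.65 = 93.10 cm²
Volume = 93.10 × 9.63×10⁻⁴ cm = 0.08966 cm³
m(Ni) = 0.08966 × 8.90 = 0.7980 g
n(Ni) = 0.7980 / 58.69 = 0.01360 mol; n(e⁻) = 2 × 0.01360 = 0.02720 mol
Q = 0.02720 × 96485 / 0.718 = 3655 C
t = 3655 / 15.2 = 240.5 s = 4.01 min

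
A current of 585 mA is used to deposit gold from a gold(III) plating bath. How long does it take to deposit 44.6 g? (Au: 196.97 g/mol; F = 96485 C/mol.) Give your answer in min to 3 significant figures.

n(Au) = 44.6 / 196.97 = 0.2264 mol
Au³⁺ + 3e⁻ → Au, so n(e⁻) = 3 × 0.2264 = 0.6792 mol
Q = 0.6792 × 96485 = 65530 C
t = Q / I = 65530 / 0.585 = 1.120×10^5 s = 1870 min

1870 min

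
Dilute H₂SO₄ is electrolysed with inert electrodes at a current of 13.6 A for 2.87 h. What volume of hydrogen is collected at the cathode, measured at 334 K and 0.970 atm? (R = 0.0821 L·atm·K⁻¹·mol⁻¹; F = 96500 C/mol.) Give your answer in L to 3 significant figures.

20.6 L

Q = It = 13.6 × 10332 = 1.405×10^5 C
n(e⁻) = 1.405×10^5 / 96500 = 1.456 mol
2H⁺ + 2e⁻ → H₂, so n(H₂) = 1.456 / 2 = 0.7280 mol
V = nRT/P = 0.7280 × 0.0821 × 334 / 0.970 = 20.58 L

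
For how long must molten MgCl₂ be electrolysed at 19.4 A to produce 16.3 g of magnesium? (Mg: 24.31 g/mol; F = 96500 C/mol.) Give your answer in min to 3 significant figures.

n(Mg) = 16.3 / 24.31 = 0.6705 mol
Mg²⁺ + 2e⁻ → Mg, so n(e⁻) = 2 × 0.6705 = 1.341 mol
Q = 1.341 × 96500 = 1.294×10^5 C
t = Q / I = 1.294×10^5 / 19.4 = 6670 s = 111 min

111 min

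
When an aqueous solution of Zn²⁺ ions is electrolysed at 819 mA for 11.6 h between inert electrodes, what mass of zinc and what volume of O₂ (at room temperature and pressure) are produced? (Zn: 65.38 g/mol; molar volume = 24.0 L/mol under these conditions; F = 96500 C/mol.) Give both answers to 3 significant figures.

11.6 g Zn; 2.13 L O₂

Q = 0.819 × 41760 = 34200 C; n(e⁻) = 34200 / 96500 = 0.3544 mol
Cathode: Zn²⁺ + 2e⁻ → Zn → n(Zn) = 0.3544/2 = 0.1772 mol → 11.6 g
Anode: 2H₂O → O₂ + 4H⁺ + 4e⁻ → n(O₂) = 0.3544/4 = 0.08860 mol → 2.13 L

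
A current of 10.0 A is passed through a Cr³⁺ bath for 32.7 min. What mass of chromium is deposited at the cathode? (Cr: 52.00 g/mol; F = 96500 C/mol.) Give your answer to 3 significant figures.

3.52 g

Q = It = 10.0 × 1962 = 19620 C
n(e⁻) = 19620 / 96500 = 0.2033 mol
Cr³⁺ + 3e⁻ → Cr, so n(Cr) = 0.2033 / 3 = 0.06777 mol
m = 0.06777 × 52.00 = 3.52 g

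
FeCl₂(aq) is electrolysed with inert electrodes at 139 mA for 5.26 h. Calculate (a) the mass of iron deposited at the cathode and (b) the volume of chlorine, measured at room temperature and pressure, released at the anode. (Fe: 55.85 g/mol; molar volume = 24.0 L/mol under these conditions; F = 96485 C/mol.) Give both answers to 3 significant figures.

0.762 g Fe; 0.327 L Cl₂

Q = 0.139 × 18936 = 2632 C; n(e⁻) = 2632 / 96485 = 0.02728 mol
Cathode: Fe²⁺ + 2e⁻ → Fe → n(Fe) = 0.02728/2 = 0.01364 mol → 0.762 g
Anode: 2Cl⁻ → Cl₂ + 2e⁻ → n(Cl₂) = 0.02728/2 = 0.01364 mol → 0.327 L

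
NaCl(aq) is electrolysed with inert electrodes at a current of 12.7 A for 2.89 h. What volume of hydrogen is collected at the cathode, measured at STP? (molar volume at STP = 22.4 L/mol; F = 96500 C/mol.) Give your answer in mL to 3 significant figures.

15300 mL

Q = 12.7 A × 10404 s = 1.321×10^5 C
n(e⁻) = Q/F = 1.321×10^5/96500 = 1.369 mol
2H⁺ + 2e⁻ → H₂, so n(H₂) = 1.369 / 2 = 0.6845 mol
V = 0.6845 × 22.4 = 15.33 L
= 15300 mL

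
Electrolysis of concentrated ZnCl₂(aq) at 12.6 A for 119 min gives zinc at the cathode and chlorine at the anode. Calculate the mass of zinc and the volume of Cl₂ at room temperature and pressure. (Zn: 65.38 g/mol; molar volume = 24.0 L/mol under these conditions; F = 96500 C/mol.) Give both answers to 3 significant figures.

30.5 g Zn; 11.2 L Cl₂

Q = 12.6 × 7140 = 89960 C; n(e⁻) = 89960 / 96500 = 0.9322 mol
Cathode: Zn²⁺ + 2e⁻ → Zn → n(Zn) = 0.9322/2 = 0.4661 mol → 30.5 g
Anode: 2Cl⁻ → Cl₂ + 2e⁻ → n(Cl₂) = 0.9322/2 = 0.4661 mol → 11.2 L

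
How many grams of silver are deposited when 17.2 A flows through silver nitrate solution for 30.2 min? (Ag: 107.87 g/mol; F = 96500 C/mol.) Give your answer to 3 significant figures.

34.8 g

Q = 17.2 A × 1812 s = 31170 C
Moles of electrons = 31170 / 96500 = 0.3230 mol
Ag⁺ + e⁻ → Ag, so n(Ag) = 0.3230 mol
m = 0.3230 × 107.87 = 34.8 g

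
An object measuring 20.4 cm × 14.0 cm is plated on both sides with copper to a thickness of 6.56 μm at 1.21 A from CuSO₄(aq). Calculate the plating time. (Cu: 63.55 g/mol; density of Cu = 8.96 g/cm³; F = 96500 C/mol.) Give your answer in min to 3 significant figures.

140 min

Plated area = 2 × 20.4 × 14.0 = 571.2 cm²
Volume = 571.2 × 6.56×10⁻⁴ cm = 0.3747 cm³
m(Cu) = 0.3747 × 8.96 = 3.357 g
n(Cu) = 3.357 / 63.55 = 0.05282 mol; n(e⁻) = 2 × 0.05282 = 0.1056 mol
Q = 0.1056 × 96500 = 10190 C
t = 10190 / 1.21 = 8421 s = 140 min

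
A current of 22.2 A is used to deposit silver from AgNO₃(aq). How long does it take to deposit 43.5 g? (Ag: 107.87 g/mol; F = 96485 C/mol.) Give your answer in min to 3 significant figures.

n(Ag) = 43.5 / 107.87 = 0.4033 mol
Ag⁺ + e⁻ → Ag, so n(e⁻) = 0.4033 mol
Q = 0.4033 × 96485 = 38910 C
t = Q / I = 38910 / 22.2 = 1753 s = 29.2 min

29.2 min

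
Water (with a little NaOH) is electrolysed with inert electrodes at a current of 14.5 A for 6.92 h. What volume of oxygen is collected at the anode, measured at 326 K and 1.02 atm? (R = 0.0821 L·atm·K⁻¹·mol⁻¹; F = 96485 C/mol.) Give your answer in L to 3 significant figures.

Q = It = 14.5 × 24912 = 3.612×10^5 C
n(e⁻) = 3.612×10^5 / 96485 = 3.744 mol
2H₂O → O₂ + 4H⁺ + 4e⁻, so n(O₂) = 3.744 / 4 = 0.9360 mol
V = nRT/P = 0.9360 × 0.0821 × 326 / 1.02 = 24.56 L

24.6 L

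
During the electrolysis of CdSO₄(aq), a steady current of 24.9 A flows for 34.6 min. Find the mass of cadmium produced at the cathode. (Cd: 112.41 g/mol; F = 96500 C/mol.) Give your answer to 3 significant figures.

Q = 24.9 A × 2076 s = 51690 C
n(e⁻) = 51690 / 96500 = 0.5356 mol
Cd²⁺ + 2e⁻ → Cd, so n(Cd) = 0.5356 / 2 = 0.2678 mol
m = 0.2678 × 112.41 = 30.1 g

30.1 g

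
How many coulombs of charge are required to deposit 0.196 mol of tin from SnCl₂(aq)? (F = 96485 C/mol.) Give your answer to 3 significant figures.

Sn²⁺ + 2e⁻ → Sn, so n(e⁻) = 2 × 0.196 = 0.3920 mol
Q = 0.3920 × 96485 = 37820 C

37800 C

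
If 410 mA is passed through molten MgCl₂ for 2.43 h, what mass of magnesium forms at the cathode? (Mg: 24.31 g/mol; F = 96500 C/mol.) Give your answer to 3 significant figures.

0.452 g

Charge passed = 0.410 × 8748 = 3587 C
Moles of electrons = 3587 / 96500 = 0.03717 mol
Mg²⁺ + 2e⁻ → Mg, so n(Mg) = 0.03717 / 2 = 0.01859 mol
m = 0.01859 × 24.31 = 0.452 g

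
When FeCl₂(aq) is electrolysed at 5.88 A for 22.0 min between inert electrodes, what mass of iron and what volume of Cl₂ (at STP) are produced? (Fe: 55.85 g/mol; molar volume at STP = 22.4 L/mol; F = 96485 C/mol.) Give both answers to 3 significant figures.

2.25 g Fe; 0.901 L Cl₂

Q = 5.88 × 1320 = 7762 C; n(e⁻) = 7762 / 96485 = 0.08045 mol
Cathode: Fe²⁺ + 2e⁻ → Fe → n(Fe) = 0.08045/2 = 0.04023 mol → 2.25 g
Anode: 2Cl⁻ → Cl₂ + 2e⁻ → n(Cl₂) = 0.08045/2 = 0.04023 mol → 0.901 L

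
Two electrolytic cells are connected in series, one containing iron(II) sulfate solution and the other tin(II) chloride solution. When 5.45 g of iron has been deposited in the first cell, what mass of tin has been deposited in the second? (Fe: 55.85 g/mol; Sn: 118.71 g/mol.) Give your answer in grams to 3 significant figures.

11.6 g

n(Fe) = 5.45 / 55.85 = 0.09758 mol
Fe²⁺ + 2e⁻ → Fe, so n(e⁻) = 2 × 0.09758 = 0.1952 mol
Same current for the same time ⇒ same n(e⁻) = 0.1952 mol in both cells.
Sn²⁺ + 2e⁻ → Sn, so n(Sn) = 0.1952 / 2 = 0.09760 mol
m(Sn) = 0.09760 × 118.71 = 11.6 g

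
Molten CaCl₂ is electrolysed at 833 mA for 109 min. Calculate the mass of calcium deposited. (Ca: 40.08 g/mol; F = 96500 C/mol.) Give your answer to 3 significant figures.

Q = It = 0.833 × 6540 = 5448 C
Moles of electrons = 5448 / 96500 = 0.05646 mol
Ca²⁺ + 2e⁻ → Ca, so n(Ca) = 0.05646 / 2 = 0.02823 mol
m = 0.02823 × 40.08 = 1.13 g

1.13 g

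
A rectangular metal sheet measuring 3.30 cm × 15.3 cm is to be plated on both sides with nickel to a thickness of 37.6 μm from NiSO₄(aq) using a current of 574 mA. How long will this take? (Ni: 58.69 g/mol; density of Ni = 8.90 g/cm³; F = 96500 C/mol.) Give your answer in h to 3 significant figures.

5.38 h

Plated area = 2 × 3.30 × 15.3 = 101.0 cm²
Volume = 101.0 × 37.6×10⁻⁴ cm = 0.3798 cm³
m(Ni) = 0.3798 × 8.90 = 3.380 g
n(Ni) = 3.380 / 58.69 = 0.05759 mol; n(e⁻) = 2 × 0.05759 = 0.1152 mol
Q = 0.1152 × 96500 = 11120 C
t = 11120 / 0.574 = 19370 s = 5.38 h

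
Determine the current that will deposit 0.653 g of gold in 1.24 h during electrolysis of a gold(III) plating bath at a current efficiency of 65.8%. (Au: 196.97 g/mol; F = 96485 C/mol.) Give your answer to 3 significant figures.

n(Au) = 0.653 / 196.97 = 0.003315 mol
Au³⁺ + 3e⁻ → Au, so n(e⁻) = 3 × 0.003315 = 0.009945 mol
Q = 0.009945 × 96485 / 0.658 = 1458 C
I = Q / t = 1458 / 4464 s = 0.327 A

0.327 A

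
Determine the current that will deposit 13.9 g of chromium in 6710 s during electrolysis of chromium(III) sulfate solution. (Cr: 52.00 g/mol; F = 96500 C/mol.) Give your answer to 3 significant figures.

n(Cr) = 13.9 / 52.00 = 0.2673 mol
Cr³⁺ + 3e⁻ → Cr, so n(e⁻) = 3 × 0.2673 = 0.8019 mol
Q = 0.8019 × 96500 = 77380 C
I = Q / t = 77380 / 6710 s = 11.5 A

11.5 A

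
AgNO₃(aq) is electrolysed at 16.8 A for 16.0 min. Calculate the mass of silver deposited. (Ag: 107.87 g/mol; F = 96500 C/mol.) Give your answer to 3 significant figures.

18.0 g

Charge passed = 16.8 × 960 = 16130 C
n(e⁻) = 16130 / 96500 = 0.1672 mol
Ag⁺ + e⁻ → Ag, so n(Ag) = 0.1672 mol
m = 0.1672 × 107.87 = 18.0 g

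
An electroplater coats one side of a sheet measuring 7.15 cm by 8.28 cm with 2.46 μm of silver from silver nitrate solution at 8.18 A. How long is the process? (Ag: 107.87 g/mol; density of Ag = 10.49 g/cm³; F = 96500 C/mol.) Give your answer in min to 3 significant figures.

0.278 min

Plated area = 7.15 × 8.28 = 59.20 cm²
Volume = 59.20 × 2.46×10⁻⁴ cm = 0.01456 cm³
m(Ag) = 0.01456 × 10.49 = 0.1527 g
n(Ag) = 0.1527 / 107.87 = 0.001416 mol; n(e⁻) = 0.001416 mol
Q = 0.001416 × 96500 = 136.6 C
t = 136.6 / 8.18 = 16.70 s = 0.278 min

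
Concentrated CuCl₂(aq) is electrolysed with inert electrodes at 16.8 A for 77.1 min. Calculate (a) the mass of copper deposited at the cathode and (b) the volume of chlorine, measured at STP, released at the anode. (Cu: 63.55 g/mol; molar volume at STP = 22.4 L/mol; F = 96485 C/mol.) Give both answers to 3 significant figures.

Q = 16.8 × 4626 = 77720 C; n(e⁻) = 77720 / 96485 = 0.8055 mol
Cathode: Cu²⁺ + 2e⁻ → Cu → n(Cu) = 0.8055/2 = 0.4028 mol → 25.6 g
Anode: 2Cl⁻ → Cl₂ + 2e⁻ → n(Cl₂) = 0.8055/2 = 0.4028 mol → 9.02 L

25.6 g Cu; 9.02 L Cl₂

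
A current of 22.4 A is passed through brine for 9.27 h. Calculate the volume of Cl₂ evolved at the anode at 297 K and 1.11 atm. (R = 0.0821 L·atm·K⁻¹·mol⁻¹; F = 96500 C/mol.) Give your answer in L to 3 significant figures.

Charge passed = 22.4 × 33372 = 7.475×10^5 C
n(e⁻) = Q/F = 7.475×10^5/96500 = 7.746 mol
2Cl⁻ → Cl₂ + 2e⁻, so n(Cl₂) = 7.746 / 2 = 3.873 mol
V = nRT/P = 3.873 × 0.0821 × 297 / 1.11 = 85.08 L

85.1 L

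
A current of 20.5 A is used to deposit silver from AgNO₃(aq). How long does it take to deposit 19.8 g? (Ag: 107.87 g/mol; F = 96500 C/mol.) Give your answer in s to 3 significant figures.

n(Ag) = 19.8 / 107.87 = 0.1836 mol
Ag⁺ + e⁻ → Ag, so n(e⁻) = 0.1836 mol
Q = 0.1836 × 96500 = 17720 C
t = Q / I = 17720 / 20.5 = 864.4 s

864 s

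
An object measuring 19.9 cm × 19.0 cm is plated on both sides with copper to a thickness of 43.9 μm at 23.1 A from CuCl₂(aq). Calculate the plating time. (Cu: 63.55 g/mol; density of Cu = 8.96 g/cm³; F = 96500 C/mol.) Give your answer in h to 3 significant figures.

1.09 h

Plated area = 2 × 19.9 × 19.0 = 756.2 cm²
Volume = 756.2 × 43.9×10⁻⁴ cm = 3.320 cm³
m(Cu) = 3.320 × 8.96 = 29.75 g
n(Cu) = 29.75 / 63.55 = 0.4681 mol; n(e⁻) = 2 × 0.4681 = 0.9362 mol
Q = 0.9362 × 96500 = 90340 C
t = 90340 / 23.1 = 3911 s = 1.09 h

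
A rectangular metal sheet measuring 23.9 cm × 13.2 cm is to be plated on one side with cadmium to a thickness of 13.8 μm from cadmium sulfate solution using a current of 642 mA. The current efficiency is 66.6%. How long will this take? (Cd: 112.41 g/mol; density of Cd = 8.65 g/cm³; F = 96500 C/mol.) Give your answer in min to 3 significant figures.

252 min

Plated area = 23.9 × 13.2 = 315.5 cm²
Volume = 315.5 × 13.8×10⁻⁴ cm = 0.4354 cm³
m(Cd) = 0.4354 × 8.65 = 3.766 g
n(Cd) = 3.766 / 112.41 = 0.03350 mol; n(e⁻) = 2 × 0.03350 = 0.06700 mol
Q = 0.06700 × 96500 / 0.666 = 9708 C
t = 9708 / 0.642 = 15120 s = 252 min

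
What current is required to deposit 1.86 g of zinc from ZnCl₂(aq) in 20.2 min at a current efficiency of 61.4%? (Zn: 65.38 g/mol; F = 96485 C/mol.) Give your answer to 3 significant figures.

7.38 A

n(Zn) = 1.86 / 65.38 = 0.02845 mol
Zn²⁺ + 2e⁻ → Zn, so n(e⁻) = 2 × 0.02845 = 0.05690 mol
Q = 0.05690 × 96485 / 0.614 = 8941 C
I = Q / t = 8941 / 1212 s = 7.38 A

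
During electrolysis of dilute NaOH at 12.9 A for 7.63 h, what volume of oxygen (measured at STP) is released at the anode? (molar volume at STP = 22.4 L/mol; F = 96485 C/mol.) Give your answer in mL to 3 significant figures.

Charge passed = 12.9 × 27468 = 3.543×10^5 C
n(e⁻) = Q/F = 3.543×10^5/96485 = 3.672 mol
2H₂O → O₂ + 4H⁺ + 4e⁻, so n(O₂) = 3.672 / 4 = 0.9180 mol
V = 0.9180 × 22.4 = 20.56 L
= 20600 mL

20600 mL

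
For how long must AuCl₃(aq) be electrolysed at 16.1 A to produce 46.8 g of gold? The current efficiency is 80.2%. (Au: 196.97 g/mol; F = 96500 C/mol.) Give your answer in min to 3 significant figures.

n(Au) = 46.8 / 196.97 = 0.2376 mol
Au³⁺ + 3e⁻ → Au, so n(e⁻) = 3 × 0.2376 = 0.7128 mol
Q = 0.7128 × 96500 / 0.802 = 85770 C
t = Q / I = 85770 / 16.1 = 5327 s = 88.8 min

88.8 min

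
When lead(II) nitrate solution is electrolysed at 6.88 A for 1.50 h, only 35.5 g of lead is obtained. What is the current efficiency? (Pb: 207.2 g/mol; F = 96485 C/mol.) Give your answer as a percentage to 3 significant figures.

89.0%

Q = 6.88 × 5400 = 37150 C
n(e⁻) = 37150 / 96485 = 0.3850 mol
Pb²⁺ + 2e⁻ → Pb, so theoretical n(Pb) = 0.1925 mol → 39.89 g
Efficiency = 35.5 / 39.89 = 0.8899 = 89.0%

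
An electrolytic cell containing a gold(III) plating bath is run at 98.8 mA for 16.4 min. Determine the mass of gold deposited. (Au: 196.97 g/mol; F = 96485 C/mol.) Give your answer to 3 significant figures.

Charge passed = 0.0988 × 984 = 97.22 C
n(e⁻) = Q/F = 97.22/96485 = 0.001008 mol
Au³⁺ + 3e⁻ → Au, so n(Au) = 0.001008 / 3 = 3.360×10^-4 mol
m = 3.360×10^-4 × 196.97 = 0.0662 g

0.0662 g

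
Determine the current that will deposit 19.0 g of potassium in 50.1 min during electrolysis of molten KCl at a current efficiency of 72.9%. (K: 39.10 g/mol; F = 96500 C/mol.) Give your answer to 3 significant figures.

21.4 A

n(K) = 19.0 / 39.10 = 0.4859 mol
K⁺ + e⁻ → K, so n(e⁻) = 0.4859 mol
Q = 0.4859 × 96500 / 0.729 = 64320 C
I = Q / t = 64320 / 3006 s = 21.4 A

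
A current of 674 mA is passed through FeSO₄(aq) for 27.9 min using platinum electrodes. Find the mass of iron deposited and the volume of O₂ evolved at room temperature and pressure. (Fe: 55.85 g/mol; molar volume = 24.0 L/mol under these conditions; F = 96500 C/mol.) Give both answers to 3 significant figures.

Q = 0.674 × 1674 = 1128 C; n(e⁻) = 1128 / 96500 = 0.01169 mol
Cathode: Fe²⁺ + 2e⁻ → Fe → n(Fe) = 0.01169/2 = 0.005845 mol → 0.326 g
Anode: 2H₂O → O₂ + 4H⁺ + 4e⁻ → n(O₂) = 0.01169/4 = 0.002923 mol → 0.0702 L

0.326 g Fe; 0.0702 L O₂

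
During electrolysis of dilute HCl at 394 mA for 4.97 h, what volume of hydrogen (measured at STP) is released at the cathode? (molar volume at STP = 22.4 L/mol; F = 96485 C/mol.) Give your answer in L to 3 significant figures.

0.818 L

Q = It = 0.394 × 17892 = 7049 C
n(e⁻) = Q/F = 7049/96485 = 0.07306 mol
2H⁺ + 2e⁻ → H₂, so n(H₂) = 0.07306 / 2 = 0.03653 mol
V = 0.03653 × 22.4 = 0.8183 L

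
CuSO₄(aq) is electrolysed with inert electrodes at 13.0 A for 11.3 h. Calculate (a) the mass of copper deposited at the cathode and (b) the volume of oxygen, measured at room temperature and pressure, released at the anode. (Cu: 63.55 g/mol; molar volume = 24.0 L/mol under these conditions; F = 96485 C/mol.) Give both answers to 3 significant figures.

Q = 13.0 × 40680 = 5.288×10^5 C; n(e⁻) = 5.288×10^5 / 96485 = 5.481 mol
Cathode: Cu²⁺ + 2e⁻ → Cu → n(Cu) = 5.481/2 = 2.741 mol → 174 g
Anode: 2H₂O → O₂ + 4H⁺ + 4e⁻ → n(O₂) = 5.481/4 = 1.370 mol → 32.9 L

174 g Cu; 32.9 L O₂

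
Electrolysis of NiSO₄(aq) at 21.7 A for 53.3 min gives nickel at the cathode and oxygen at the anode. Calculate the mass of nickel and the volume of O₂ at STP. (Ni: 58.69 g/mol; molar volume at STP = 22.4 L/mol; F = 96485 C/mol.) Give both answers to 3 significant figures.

21.1 g Ni; 4.03 L O₂

Q = 21.7 × 3198 = 69400 C; n(e⁻) = 69400 / 96485 = 0.7193 mol
Cathode: Ni²⁺ + 2e⁻ → Ni → n(Ni) = 0.7193/2 = 0.3597 mol → 21.1 g
Anode: 2H₂O → O₂ + 4H⁺ + 4e⁻ → n(O₂) = 0.7193/4 = 0.1798 mol → 4.03 L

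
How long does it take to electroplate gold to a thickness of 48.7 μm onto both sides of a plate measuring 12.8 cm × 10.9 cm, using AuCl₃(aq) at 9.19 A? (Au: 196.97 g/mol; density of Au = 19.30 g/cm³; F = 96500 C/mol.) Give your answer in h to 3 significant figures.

1.17 h

Plated area = 2 × 12.8 × 10.9 = 279.0 cm²
Volume = 279.0 × 48.7×10⁻⁴ cm = 1.359 cm³
m(Au) = 1.359 × 19.30 = 26.23 g
n(Au) = 26.23 / 196.97 = 0.1332 mol; n(e⁻) = 3 × 0.1332 = 0.3996 mol
Q = 0.3996 × 96500 = 38560 C
t = 38560 / 9.19 = 4196 s = 1.17 h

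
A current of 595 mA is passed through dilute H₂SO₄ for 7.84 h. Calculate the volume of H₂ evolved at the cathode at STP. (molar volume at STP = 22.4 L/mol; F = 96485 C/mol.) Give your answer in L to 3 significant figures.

1.95 L

Q = It = 0.595 × 28224 = 16790 C
n(e⁻) = 16790 / 96485 = 0.1740 mol
2H⁺ + 2e⁻ → H₂, so n(H₂) = 0.1740 / 2 = 0.08700 mol
V = 0.08700 × 22.4 = 1.949 L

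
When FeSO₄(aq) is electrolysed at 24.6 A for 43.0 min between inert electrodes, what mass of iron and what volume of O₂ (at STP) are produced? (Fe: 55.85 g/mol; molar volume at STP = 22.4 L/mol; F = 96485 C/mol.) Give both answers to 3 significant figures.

18.4 g Fe; 3.68 L O₂

Q = 24.6 × 2580 = 63470 C; n(e⁻) = 63470 / 96485 = 0.6578 mol
Cathode: Fe²⁺ + 2e⁻ → Fe → n(Fe) = 0.6578/2 = 0.3289 mol → 18.4 g
Anode: 2H₂O → O₂ + 4H⁺ + 4e⁻ → n(O₂) = 0.6578/4 = 0.1645 mol → 3.68 L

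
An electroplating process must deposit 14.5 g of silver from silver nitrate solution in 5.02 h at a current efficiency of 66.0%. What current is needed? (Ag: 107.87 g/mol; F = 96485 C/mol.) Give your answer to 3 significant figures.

1.09 A

n(Ag) = 14.5 / 107.87 = 0.1344 mol
Ag⁺ + e⁻ → Ag, so n(e⁻) = 0.1344 mol
Q = 0.1344 × 96485 / 0.660 = 19650 C
I = Q / t = 19650 / 18072 s = 1.09 A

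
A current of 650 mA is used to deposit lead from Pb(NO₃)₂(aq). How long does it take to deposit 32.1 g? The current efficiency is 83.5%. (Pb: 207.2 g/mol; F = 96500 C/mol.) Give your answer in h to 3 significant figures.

n(Pb) = 32.1 / 207.2 = 0.1549 mol
Pb²⁺ + 2e⁻ → Pb, so n(e⁻) = 2 × 0.1549 = 0.3098 mol
Q = 0.3098 × 96500 / 0.835 = 35800 C
t = Q / I = 35800 / 0.650 = 55080 s = 15.3 h

15.3 h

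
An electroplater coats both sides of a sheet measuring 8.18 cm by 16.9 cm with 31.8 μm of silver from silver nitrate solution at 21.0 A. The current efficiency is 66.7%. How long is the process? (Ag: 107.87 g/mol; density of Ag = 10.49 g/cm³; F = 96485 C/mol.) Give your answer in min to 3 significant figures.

9.82 min

Plated area = 2 × 8.18 × 16.9 = 276.5 cm²
Volume = 276.5 × 31.8×10⁻⁴ cm = 0.8793 cm³
m(Ag) = 0.8793 × 10.49 = 9.224 g
n(Ag) = 9.224 / 107.87 = 0.08551 mol; n(e⁻) = 0.08551 mol
Q = 0.08551 × 96485 / 0.667 = 12370 C
t = 12370 / 21.0 = 589.0 s = 9.82 min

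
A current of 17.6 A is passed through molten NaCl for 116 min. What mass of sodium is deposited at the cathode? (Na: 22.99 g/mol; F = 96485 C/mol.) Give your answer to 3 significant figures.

Q = It = 17.6 × 6960 = 1.225×10^5 C
Moles of electrons = 1.225×10^5 / 96485 = 1.270 mol
Na⁺ + e⁻ → Na, so n(Na) = 1.270 mol
m = 1.270 × 22.99 = 29.2 g

29.2 g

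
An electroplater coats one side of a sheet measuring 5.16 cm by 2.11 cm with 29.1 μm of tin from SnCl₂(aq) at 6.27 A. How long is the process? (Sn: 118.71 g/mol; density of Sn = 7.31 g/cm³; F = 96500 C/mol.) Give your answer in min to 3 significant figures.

Plated area = 5.16 × 2.11 = 10.89 cm²
Volume = 10.89 × 29.1×10⁻⁴ cm = 0.03169 cm³
m(Sn) = 0.03169 × 7.31 = 0.2317 g
n(Sn) = 0.2317 / 118.71 = 0.001952 mol; n(e⁻) = 2 × 0.001952 = 0.003904 mol
Q = 0.003904 × 96500 = 376.7 C
t = 376.7 / 6.27 = 60.08 s = 1.00 min

1.00 min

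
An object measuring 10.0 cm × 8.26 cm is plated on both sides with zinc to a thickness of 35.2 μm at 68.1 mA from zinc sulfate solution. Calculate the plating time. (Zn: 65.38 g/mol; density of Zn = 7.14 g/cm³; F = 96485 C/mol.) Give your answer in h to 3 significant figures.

Plated area = 2 × 10.0 × 8.26 = 165.2 cm²
Volume = 165.2 × 35.2×10⁻⁴ cm = 0.5815 cm³
m(Zn) = 0.5815 × 7.14 = 4.152 g
n(Zn) = 4.152 / 65.38 = 0.06351 mol; n(e⁻) = 2 × 0.06351 = 0.1270 mol
Q = 0.1270 × 96485 = 12250 C
t = 12250 / 0.0681 = 1.799×10^5 s = 50.0 h

50.0 h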